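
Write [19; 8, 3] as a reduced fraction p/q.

Using pₖ = aₖpₖ₋₁ + pₖ₋₂ and qₖ = aₖqₖ₋₁ + qₖ₋₂:
  k=0: a=19, p=19, q=1
  k=1: a=8, p=153, q=8
  k=2: a=3, p=478, q=25

478/25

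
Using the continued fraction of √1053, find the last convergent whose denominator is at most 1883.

41828/1289

√1053 = [32; 2, 4, 2, 64, …] (period length 4).
Convergents:
  p_0/q_0 = 32/1
  p_1/q_1 = 65/2
  p_2/q_2 = 292/9
  p_3/q_3 = 649/20
  p_4/q_4 = 41828/1289
  p_5/q_5 = 84305/2598
q_4 = 1289 ≤ 1883 < 2598 = q_5, so the answer is 41828/1289.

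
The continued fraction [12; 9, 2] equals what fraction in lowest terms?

230/19

Fold from the inside: start with 2/1.
  9 + 1/2 = 19/2
  12 + 2/19 = 230/19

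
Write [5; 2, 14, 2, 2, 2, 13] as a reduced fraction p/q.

Using pₖ = aₖpₖ₋₁ + pₖ₋₂ and qₖ = aₖqₖ₋₁ + qₖ₋₂:
  k=0: a=5, p=5, q=1
  k=1: a=2, p=11, q=2
  k=2: a=14, p=159, q=29
  k=3: a=2, p=329, q=60
  k=4: a=2, p=817, q=149
  k=5: a=2, p=1963, q=358
  k=6: a=13, p=26336, q=4803

26336/4803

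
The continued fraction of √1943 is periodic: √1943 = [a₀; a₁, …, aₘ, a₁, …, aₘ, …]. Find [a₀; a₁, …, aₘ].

[44; 12, 1, 1, 2, 1, 1, 12, 88]

a₀ = ⌊√1943⌋ = 44.
With m₀=0, d₀=1 and mₖ₊₁ = dₖaₖ − mₖ, dₖ₊₁ = (n − mₖ₊₁²)/dₖ, aₖ₊₁ = ⌊(a₀+mₖ₊₁)/dₖ₊₁⌋:
  k=1: m=44, d=7, a=12
  k=2: m=40, d=49, a=1
  k=3: m=9, d=38, a=1
  k=4: m=29, d=29, a=2
  k=5: m=29, d=38, a=1
  k=6: m=9, d=49, a=1
  k=7: m=40, d=7, a=12
  k=8: m=44, d=1, a=88
d=1 and a=2a₀=88 at k=8, so the next step gives (m, d) = (44, 7) again — its k=1 value — and the period has length 8.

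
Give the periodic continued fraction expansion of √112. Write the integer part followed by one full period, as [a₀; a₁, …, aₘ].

a₀ = ⌊√112⌋ = 10.
With m₀=0, d₀=1 and mₖ₊₁ = dₖaₖ − mₖ, dₖ₊₁ = (n − mₖ₊₁²)/dₖ, aₖ₊₁ = ⌊(a₀+mₖ₊₁)/dₖ₊₁⌋:
  k=1: m=10, d=12, a=1
  k=2: m=2, d=9, a=1
  k=3: m=7, d=7, a=2
  k=4: m=7, d=9, a=1
  k=5: m=2, d=12, a=1
  k=6: m=10, d=1, a=20
d=1 and a=2a₀=20 at k=6, so the next step gives (m, d) = (10, 12) again — its k=1 value — and the period has length 6.

[10; 1, 1, 2, 1, 1, 20]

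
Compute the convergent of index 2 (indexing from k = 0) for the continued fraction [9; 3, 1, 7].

Using pₖ = aₖpₖ₋₁ + pₖ₋₂, qₖ = aₖqₖ₋₁ + qₖ₋₂ (with p₋₁=1, p₋₂=0, q₋₁=0, q₋₂=1):
  k=0: a=9, p=9, q=1
  k=1: a=3, p=28, q=3
  k=2: a=1, p=37, q=4

37/4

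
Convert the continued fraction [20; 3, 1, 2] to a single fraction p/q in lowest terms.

223/11

Fold from the inside: start with 2/1.
  1 + 1/2 = 3/2
  3 + 2/3 = 11/3
  20 + 3/11 = 223/11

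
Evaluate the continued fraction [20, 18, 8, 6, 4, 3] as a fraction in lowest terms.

240241/11979

Fold from the inside: start with 3/1.
  4 + 1/3 = 13/3
  6 + 3/13 = 81/13
  8 + 13/81 = 661/81
  18 + 81/661 = 11979/661
  20 + 661/11979 = 240241/11979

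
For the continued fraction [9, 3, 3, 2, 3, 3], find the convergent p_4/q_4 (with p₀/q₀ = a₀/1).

735/79

Using pₖ = aₖpₖ₋₁ + pₖ₋₂, qₖ = aₖqₖ₋₁ + qₖ₋₂ (with p₋₁=1, p₋₂=0, q₋₁=0, q₋₂=1):
  k=0: a=9, p=9, q=1
  k=1: a=3, p=28, q=3
  k=2: a=3, p=93, q=10
  k=3: a=2, p=214, q=23
  k=4: a=3, p=735, q=79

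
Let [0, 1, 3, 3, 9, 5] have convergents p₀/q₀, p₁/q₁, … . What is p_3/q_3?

10/13

Using pₖ = aₖpₖ₋₁ + pₖ₋₂, qₖ = aₖqₖ₋₁ + qₖ₋₂ (with p₋₁=1, p₋₂=0, q₋₁=0, q₋₂=1):
  k=0: a=0, p=0, q=1
  k=1: a=1, p=1, q=1
  k=2: a=3, p=3, q=4
  k=3: a=3, p=10, q=13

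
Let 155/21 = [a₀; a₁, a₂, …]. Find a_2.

1

155 = 7·21 + 8   →  a_0 = 7
21 = 2·8 + 5   →  a_1 = 2
8 = 1·5 + 3   →  a_2 = 1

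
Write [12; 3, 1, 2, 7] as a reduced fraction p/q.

994/81

Using pₖ = aₖpₖ₋₁ + pₖ₋₂ and qₖ = aₖqₖ₋₁ + qₖ₋₂:
  k=0: a=12, p=12, q=1
  k=1: a=3, p=37, q=3
  k=2: a=1, p=49, q=4
  k=3: a=2, p=135, q=11
  k=4: a=7, p=994, q=81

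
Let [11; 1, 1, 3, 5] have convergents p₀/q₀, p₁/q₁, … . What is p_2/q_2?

23/2

Using pₖ = aₖpₖ₋₁ + pₖ₋₂, qₖ = aₖqₖ₋₁ + qₖ₋₂ (with p₋₁=1, p₋₂=0, q₋₁=0, q₋₂=1):
  k=0: a=11, p=11, q=1
  k=1: a=1, p=12, q=1
  k=2: a=1, p=23, q=2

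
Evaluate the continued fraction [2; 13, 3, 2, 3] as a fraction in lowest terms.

662/319

Fold from the inside: start with 3/1.
  2 + 1/3 = 7/3
  3 + 3/7 = 24/7
  13 + 7/24 = 319/24
  2 + 24/319 = 662/319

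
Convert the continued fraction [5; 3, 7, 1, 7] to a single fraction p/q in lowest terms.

1048/197

Fold from the inside: start with 7/1.
  1 + 1/7 = 8/7
  7 + 7/8 = 63/8
  3 + 8/63 = 197/63
  5 + 63/197 = 1048/197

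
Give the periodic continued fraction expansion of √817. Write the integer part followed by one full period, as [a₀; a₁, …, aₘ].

[28; 1, 1, 2, 1, 1, 56]

a₀ = ⌊√817⌋ = 28.
With m₀=0, d₀=1 and mₖ₊₁ = dₖaₖ − mₖ, dₖ₊₁ = (n − mₖ₊₁²)/dₖ, aₖ₊₁ = ⌊(a₀+mₖ₊₁)/dₖ₊₁⌋:
  k=1: m=28, d=33, a=1
  k=2: m=5, d=24, a=1
  k=3: m=19, d=19, a=2
  k=4: m=19, d=24, a=1
  k=5: m=5, d=33, a=1
  k=6: m=28, d=1, a=56
d=1 and a=2a₀=56 at k=6, so the next step gives (m, d) = (28, 33) again — its k=1 value — and the period has length 6.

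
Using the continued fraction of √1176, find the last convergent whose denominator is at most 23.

583/17

√1176 = [34; 3, 2, 2, 2, 3, 68, …] (period length 6).
Convergents:
  p_0/q_0 = 34/1
  p_1/q_1 = 103/3
  p_2/q_2 = 240/7
  p_3/q_3 = 583/17
  p_4/q_4 = 1406/41
q_3 = 17 ≤ 23 < 41 = q_4, so the answer is 583/17.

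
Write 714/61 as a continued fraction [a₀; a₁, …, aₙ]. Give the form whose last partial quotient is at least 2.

[11; 1, 2, 2, 1, 1, 3]

714 = 11*61 + 43
61 = 1*43 + 18
43 = 2*18 + 7
18 = 2*7 + 4
7 = 1*4 + 3
4 = 1*3 + 1
3 = 3*1 + 0  (stop)
So 714/61 = [11; 1, 2, 2, 1, 1, 3].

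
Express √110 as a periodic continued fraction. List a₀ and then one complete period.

[10; 2, 20]

a₀ = ⌊√110⌋ = 10.
With m₀=0, d₀=1 and mₖ₊₁ = dₖaₖ − mₖ, dₖ₊₁ = (n − mₖ₊₁²)/dₖ, aₖ₊₁ = ⌊(a₀+mₖ₊₁)/dₖ₊₁⌋:
  k=1: m=10, d=10, a=2
  k=2: m=10, d=1, a=20
d=1 and a=2a₀=20 at k=2, so the next step gives (m, d) = (10, 10) again — its k=1 value — and the period has length 2.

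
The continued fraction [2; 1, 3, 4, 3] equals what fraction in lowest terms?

152/55

Fold from the inside: start with 3/1.
  4 + 1/3 = 13/3
  3 + 3/13 = 42/13
  1 + 13/42 = 55/42
  2 + 42/55 = 152/55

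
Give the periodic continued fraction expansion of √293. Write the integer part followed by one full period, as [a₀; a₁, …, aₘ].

a₀ = ⌊√293⌋ = 17.
With m₀=0, d₀=1 and mₖ₊₁ = dₖaₖ − mₖ, dₖ₊₁ = (n − mₖ₊₁²)/dₖ, aₖ₊₁ = ⌊(a₀+mₖ₊₁)/dₖ₊₁⌋:
  k=1: m=17, d=4, a=8
  k=2: m=15, d=17, a=1
  k=3: m=2, d=17, a=1
  k=4: m=15, d=4, a=8
  k=5: m=17, d=1, a=34
d=1 and a=2a₀=34 at k=5, so the next step gives (m, d) = (17, 4) again — its k=1 value — and the period has length 5.

[17; 8, 1, 1, 8, 34]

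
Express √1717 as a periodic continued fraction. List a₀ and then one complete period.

a₀ = ⌊√1717⌋ = 41.
With m₀=0, d₀=1 and mₖ₊₁ = dₖaₖ − mₖ, dₖ₊₁ = (n − mₖ₊₁²)/dₖ, aₖ₊₁ = ⌊(a₀+mₖ₊₁)/dₖ₊₁⌋:
  k=1: m=41, d=36, a=2
  k=2: m=31, d=21, a=3
  k=3: m=32, d=33, a=2
  k=4: m=34, d=17, a=4
  k=5: m=34, d=33, a=2
  k=6: m=32, d=21, a=3
  k=7: m=31, d=36, a=2
  k=8: m=41, d=1, a=82
d=1 and a=2a₀=82 at k=8, so the next step gives (m, d) = (41, 36) again — its k=1 value — and the period has length 8.

[41; 2, 3, 2, 4, 2, 3, 2, 82]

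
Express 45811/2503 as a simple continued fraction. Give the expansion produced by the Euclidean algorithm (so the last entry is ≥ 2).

[18; 3, 3, 3, 1, 4, 12]

45811 = 18·2503 + 757
2503 = 3·757 + 232
757 = 3·232 + 61
232 = 3·61 + 49
61 = 1·49 + 12
49 = 4·12 + 1
12 = 12·1 + 0  (stop)
So 45811/2503 = [18; 3, 3, 3, 1, 4, 12].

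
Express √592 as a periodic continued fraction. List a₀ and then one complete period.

a₀ = ⌊√592⌋ = 24.
With m₀=0, d₀=1 and mₖ₊₁ = dₖaₖ − mₖ, dₖ₊₁ = (n − mₖ₊₁²)/dₖ, aₖ₊₁ = ⌊(a₀+mₖ₊₁)/dₖ₊₁⌋:
  k=1: m=24, d=16, a=3
  k=2: m=24, d=1, a=48
d=1 and a=2a₀=48 at k=2, so the next step gives (m, d) = (24, 16) again — its k=1 value — and the period has length 2.

[24; 3, 48]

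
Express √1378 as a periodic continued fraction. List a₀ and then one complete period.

[37; 8, 4, 4, 8, 74]

a₀ = ⌊√1378⌋ = 37.
With m₀=0, d₀=1 and mₖ₊₁ = dₖaₖ − mₖ, dₖ₊₁ = (n − mₖ₊₁²)/dₖ, aₖ₊₁ = ⌊(a₀+mₖ₊₁)/dₖ₊₁⌋:
  k=1: m=37, d=9, a=8
  k=2: m=35, d=17, a=4
  k=3: m=33, d=17, a=4
  k=4: m=35, d=9, a=8
  k=5: m=37, d=1, a=74
d=1 and a=2a₀=74 at k=5, so the next step gives (m, d) = (37, 9) again — its k=1 value — and the period has length 5.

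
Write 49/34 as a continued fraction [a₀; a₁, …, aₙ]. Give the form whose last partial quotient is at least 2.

[1; 2, 3, 1, 3]

49 = 1*34 + 15
34 = 2*15 + 4
15 = 3*4 + 3
4 = 1*3 + 1
3 = 3*1 + 0  (stop)
So 49/34 = [1; 2, 3, 1, 3].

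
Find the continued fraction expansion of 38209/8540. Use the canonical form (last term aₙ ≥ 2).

38209 = 4·8540 + 4049
8540 = 2·4049 + 442
4049 = 9·442 + 71
442 = 6·71 + 16
71 = 4·16 + 7
16 = 2·7 + 2
7 = 3·2 + 1
2 = 2·1 + 0  (stop)
So 38209/8540 = [4; 2, 9, 6, 4, 2, 3, 2].

[4; 2, 9, 6, 4, 2, 3, 2]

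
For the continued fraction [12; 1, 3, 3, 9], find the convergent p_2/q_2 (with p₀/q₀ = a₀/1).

Using pₖ = aₖpₖ₋₁ + pₖ₋₂, qₖ = aₖqₖ₋₁ + qₖ₋₂ (with p₋₁=1, p₋₂=0, q₋₁=0, q₋₂=1):
  k=0: a=12, p=12, q=1
  k=1: a=1, p=13, q=1
  k=2: a=3, p=51, q=4

51/4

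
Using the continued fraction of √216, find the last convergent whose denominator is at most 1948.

√216 = [14; 1, 2, 3, 2, 1, 28, …] (period length 6).
Convergents:
  p_0/q_0 = 14/1
  p_1/q_1 = 15/1
  p_2/q_2 = 44/3
  p_3/q_3 = 147/10
  p_4/q_4 = 338/23
  p_5/q_5 = 485/33
  p_6/q_6 = 13918/947
  p_7/q_7 = 14403/980
  p_8/q_8 = 42724/2907
q_7 = 980 ≤ 1948 < 2907 = q_8, so the answer is 14403/980.

14403/980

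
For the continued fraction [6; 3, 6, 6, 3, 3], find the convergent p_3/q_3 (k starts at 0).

739/117

Using pₖ = aₖpₖ₋₁ + pₖ₋₂, qₖ = aₖqₖ₋₁ + qₖ₋₂ (with p₋₁=1, p₋₂=0, q₋₁=0, q₋₂=1):
  k=0: a=6, p=6, q=1
  k=1: a=3, p=19, q=3
  k=2: a=6, p=120, q=19
  k=3: a=6, p=739, q=117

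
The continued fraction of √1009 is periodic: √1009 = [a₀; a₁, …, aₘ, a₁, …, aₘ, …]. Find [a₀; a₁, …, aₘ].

a₀ = ⌊√1009⌋ = 31.
With m₀=0, d₀=1 and mₖ₊₁ = dₖaₖ − mₖ, dₖ₊₁ = (n − mₖ₊₁²)/dₖ, aₖ₊₁ = ⌊(a₀+mₖ₊₁)/dₖ₊₁⌋:
  k=1: m=31, d=48, a=1
  k=2: m=17, d=15, a=3
  k=3: m=28, d=15, a=3
  k=4: m=17, d=48, a=1
  k=5: m=31, d=1, a=62
d=1 and a=2a₀=62 at k=5, so the next step gives (m, d) = (31, 48) again — its k=1 value — and the period has length 5.

[31; 1, 3, 3, 1, 62]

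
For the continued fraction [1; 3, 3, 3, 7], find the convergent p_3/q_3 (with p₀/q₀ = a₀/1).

43/33

Using pₖ = aₖpₖ₋₁ + pₖ₋₂, qₖ = aₖqₖ₋₁ + qₖ₋₂ (with p₋₁=1, p₋₂=0, q₋₁=0, q₋₂=1):
  k=0: a=1, p=1, q=1
  k=1: a=3, p=4, q=3
  k=2: a=3, p=13, q=10
  k=3: a=3, p=43, q=33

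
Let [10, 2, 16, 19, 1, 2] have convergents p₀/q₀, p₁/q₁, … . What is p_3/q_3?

Using pₖ = aₖpₖ₋₁ + pₖ₋₂, qₖ = aₖqₖ₋₁ + qₖ₋₂ (with p₋₁=1, p₋₂=0, q₋₁=0, q₋₂=1):
  k=0: a=10, p=10, q=1
  k=1: a=2, p=21, q=2
  k=2: a=16, p=346, q=33
  k=3: a=19, p=6595, q=629

6595/629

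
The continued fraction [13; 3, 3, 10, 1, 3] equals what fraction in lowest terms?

Fold from the inside: start with 3/1.
  1 + 1/3 = 4/3
  10 + 3/4 = 43/4
  3 + 4/43 = 133/43
  3 + 43/133 = 442/133
  13 + 133/442 = 5879/442

5879/442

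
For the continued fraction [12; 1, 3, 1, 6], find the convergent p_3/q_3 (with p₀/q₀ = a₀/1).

Using pₖ = aₖpₖ₋₁ + pₖ₋₂, qₖ = aₖqₖ₋₁ + qₖ₋₂ (with p₋₁=1, p₋₂=0, q₋₁=0, q₋₂=1):
  k=0: a=12, p=12, q=1
  k=1: a=1, p=13, q=1
  k=2: a=3, p=51, q=4
  k=3: a=1, p=64, q=5

64/5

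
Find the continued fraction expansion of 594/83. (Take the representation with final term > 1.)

594 = 7·83 + 13
83 = 6·13 + 5
13 = 2·5 + 3
5 = 1·3 + 2
3 = 1·2 + 1
2 = 2·1 + 0  (stop)
So 594/83 = [7; 6, 2, 1, 1, 2].

[7; 6, 2, 1, 1, 2]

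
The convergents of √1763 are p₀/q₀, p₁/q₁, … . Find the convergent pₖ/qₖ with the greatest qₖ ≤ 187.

√1763 = [41; 1, 82, …] (period length 2).
Convergents:
  p_0/q_0 = 41/1
  p_1/q_1 = 42/1
  p_2/q_2 = 3485/83
  p_3/q_3 = 3527/84
  p_4/q_4 = 292699/6971
q_3 = 84 ≤ 187 < 6971 = q_4, so the answer is 3527/84.

3527/84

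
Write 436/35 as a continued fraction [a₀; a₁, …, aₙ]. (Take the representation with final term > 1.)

436 = 12*35 + 16
35 = 2*16 + 3
16 = 5*3 + 1
3 = 3*1 + 0  (stop)
So 436/35 = [12; 2, 5, 3].

[12; 2, 5, 3]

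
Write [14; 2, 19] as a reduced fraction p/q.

565/39

Fold from the inside: start with 19/1.
  2 + 1/19 = 39/19
  14 + 19/39 = 565/39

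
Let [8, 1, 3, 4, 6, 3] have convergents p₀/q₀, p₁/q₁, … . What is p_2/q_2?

35/4

Using pₖ = aₖpₖ₋₁ + pₖ₋₂, qₖ = aₖqₖ₋₁ + qₖ₋₂ (with p₋₁=1, p₋₂=0, q₋₁=0, q₋₂=1):
  k=0: a=8, p=8, q=1
  k=1: a=1, p=9, q=1
  k=2: a=3, p=35, q=4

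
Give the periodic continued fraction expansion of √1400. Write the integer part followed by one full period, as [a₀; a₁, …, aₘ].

a₀ = ⌊√1400⌋ = 37.
With m₀=0, d₀=1 and mₖ₊₁ = dₖaₖ − mₖ, dₖ₊₁ = (n − mₖ₊₁²)/dₖ, aₖ₊₁ = ⌊(a₀+mₖ₊₁)/dₖ₊₁⌋:
  k=1: m=37, d=31, a=2
  k=2: m=25, d=25, a=2
  k=3: m=25, d=31, a=2
  k=4: m=37, d=1, a=74
d=1 and a=2a₀=74 at k=4, so the next step gives (m, d) = (37, 31) again — its k=1 value — and the period has length 4.

[37; 2, 2, 2, 74]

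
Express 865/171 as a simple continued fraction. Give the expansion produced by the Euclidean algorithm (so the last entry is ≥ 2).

865 = 5×171 + 10
171 = 17×10 + 1
10 = 10×1 + 0  (stop)
So 865/171 = [5; 17, 10].

[5; 17, 10]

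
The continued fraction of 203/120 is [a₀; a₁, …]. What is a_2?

203 = 1·120 + 83   →  a_0 = 1
120 = 1·83 + 37   →  a_1 = 1
83 = 2·37 + 9   →  a_2 = 2

2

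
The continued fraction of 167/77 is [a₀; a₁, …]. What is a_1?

167 = 2·77 + 13   →  a_0 = 2
77 = 5·13 + 12   →  a_1 = 5

5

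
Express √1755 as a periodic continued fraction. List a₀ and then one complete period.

[41; 1, 8, 3, 8, 1, 82]

a₀ = ⌊√1755⌋ = 41.
With m₀=0, d₀=1 and mₖ₊₁ = dₖaₖ − mₖ, dₖ₊₁ = (n − mₖ₊₁²)/dₖ, aₖ₊₁ = ⌊(a₀+mₖ₊₁)/dₖ₊₁⌋:
  k=1: m=41, d=74, a=1
  k=2: m=33, d=9, a=8
  k=3: m=39, d=26, a=3
  k=4: m=39, d=9, a=8
  k=5: m=33, d=74, a=1
  k=6: m=41, d=1, a=82
d=1 and a=2a₀=82 at k=6, so the next step gives (m, d) = (41, 74) again — its k=1 value — and the period has length 6.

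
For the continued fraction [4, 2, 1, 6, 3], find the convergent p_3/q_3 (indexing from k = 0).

Using pₖ = aₖpₖ₋₁ + pₖ₋₂, qₖ = aₖqₖ₋₁ + qₖ₋₂ (with p₋₁=1, p₋₂=0, q₋₁=0, q₋₂=1):
  k=0: a=4, p=4, q=1
  k=1: a=2, p=9, q=2
  k=2: a=1, p=13, q=3
  k=3: a=6, p=87, q=20

87/20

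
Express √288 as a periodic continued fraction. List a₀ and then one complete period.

[16; 1, 32]

a₀ = ⌊√288⌋ = 16.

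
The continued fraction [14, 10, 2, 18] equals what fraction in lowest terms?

5469/388

Fold from the inside: start with 18/1.
  2 + 1/18 = 37/18
  10 + 18/37 = 388/37
  14 + 37/388 = 5469/388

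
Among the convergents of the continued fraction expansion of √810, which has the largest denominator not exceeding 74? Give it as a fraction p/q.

1793/63

√810 = [28; 2, 5, 1, 4, 1, 5, 2, 56, …] (period length 8).
Convergents:
  p_0/q_0 = 28/1
  p_1/q_1 = 57/2
  p_2/q_2 = 313/11
  p_3/q_3 = 370/13
  p_4/q_4 = 1793/63
  p_5/q_5 = 2163/76
q_4 = 63 ≤ 74 < 76 = q_5, so the answer is 1793/63.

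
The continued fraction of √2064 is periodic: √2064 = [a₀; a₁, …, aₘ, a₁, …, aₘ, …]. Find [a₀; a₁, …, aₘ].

[45; 2, 3, 7, 3, 2, 90]

a₀ = ⌊√2064⌋ = 45.
With m₀=0, d₀=1 and mₖ₊₁ = dₖaₖ − mₖ, dₖ₊₁ = (n − mₖ₊₁²)/dₖ, aₖ₊₁ = ⌊(a₀+mₖ₊₁)/dₖ₊₁⌋:
  k=1: m=45, d=39, a=2
  k=2: m=33, d=25, a=3
  k=3: m=42, d=12, a=7
  k=4: m=42, d=25, a=3
  k=5: m=33, d=39, a=2
  k=6: m=45, d=1, a=90
d=1 and a=2a₀=90 at k=6, so the next step gives (m, d) = (45, 39) again — its k=1 value — and the period has length 6.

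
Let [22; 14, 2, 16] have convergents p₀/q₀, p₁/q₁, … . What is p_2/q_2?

Using pₖ = aₖpₖ₋₁ + pₖ₋₂, qₖ = aₖqₖ₋₁ + qₖ₋₂ (with p₋₁=1, p₋₂=0, q₋₁=0, q₋₂=1):
  k=0: a=22, p=22, q=1
  k=1: a=14, p=309, q=14
  k=2: a=2, p=640, q=29

640/29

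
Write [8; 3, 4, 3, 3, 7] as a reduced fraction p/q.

8434/1015

Using pₖ = aₖpₖ₋₁ + pₖ₋₂ and qₖ = aₖqₖ₋₁ + qₖ₋₂:
  k=0: a=8, p=8, q=1
  k=1: a=3, p=25, q=3
  k=2: a=4, p=108, q=13
  k=3: a=3, p=349, q=42
  k=4: a=3, p=1155, q=139
  k=5: a=7, p=8434, q=1015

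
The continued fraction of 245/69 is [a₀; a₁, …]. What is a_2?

1

245 = 3·69 + 38   →  a_0 = 3
69 = 1·38 + 31   →  a_1 = 1
38 = 1·31 + 7   →  a_2 = 1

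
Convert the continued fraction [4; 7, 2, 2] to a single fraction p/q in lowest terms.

153/37

Fold from the inside: start with 2/1.
  2 + 1/2 = 5/2
  7 + 2/5 = 37/5
  4 + 5/37 = 153/37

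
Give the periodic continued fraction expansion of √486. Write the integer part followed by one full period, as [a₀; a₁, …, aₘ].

a₀ = ⌊√486⌋ = 22.
With m₀=0, d₀=1 and mₖ₊₁ = dₖaₖ − mₖ, dₖ₊₁ = (n − mₖ₊₁²)/dₖ, aₖ₊₁ = ⌊(a₀+mₖ₊₁)/dₖ₊₁⌋:
  k=1: m=22, d=2, a=22
  k=2: m=22, d=1, a=44
d=1 and a=2a₀=44 at k=2, so the next step gives (m, d) = (22, 2) again — its k=1 value — and the period has length 2.

[22; 22, 44]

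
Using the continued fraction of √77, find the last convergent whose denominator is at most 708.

√77 = [8; 1, 3, 2, 3, 1, 16, …] (period length 6).
Convergents:
  p_0/q_0 = 8/1
  p_1/q_1 = 9/1
  p_2/q_2 = 35/4
  p_3/q_3 = 79/9
  p_4/q_4 = 272/31
  p_5/q_5 = 351/40
  p_6/q_6 = 5888/671
  p_7/q_7 = 6239/711
q_6 = 671 ≤ 708 < 711 = q_7, so the answer is 5888/671.

5888/671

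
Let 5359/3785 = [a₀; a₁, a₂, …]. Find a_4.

5359 = 1·3785 + 1574   →  a_0 = 1
3785 = 2·1574 + 637   →  a_1 = 2
1574 = 2·637 + 300   →  a_2 = 2
637 = 2·300 + 37   →  a_3 = 2
300 = 8·37 + 4   →  a_4 = 8

8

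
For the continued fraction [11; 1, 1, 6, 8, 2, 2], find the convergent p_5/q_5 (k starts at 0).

2596/225

Using pₖ = aₖpₖ₋₁ + pₖ₋₂, qₖ = aₖqₖ₋₁ + qₖ₋₂ (with p₋₁=1, p₋₂=0, q₋₁=0, q₋₂=1):
  k=0: a=11, p=11, q=1
  k=1: a=1, p=12, q=1
  k=2: a=1, p=23, q=2
  k=3: a=6, p=150, q=13
  k=4: a=8, p=1223, q=106
  k=5: a=2, p=2596, q=225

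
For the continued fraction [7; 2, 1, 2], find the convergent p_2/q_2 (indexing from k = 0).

22/3

Using pₖ = aₖpₖ₋₁ + pₖ₋₂, qₖ = aₖqₖ₋₁ + qₖ₋₂ (with p₋₁=1, p₋₂=0, q₋₁=0, q₋₂=1):
  k=0: a=7, p=7, q=1
  k=1: a=2, p=15, q=2
  k=2: a=1, p=22, q=3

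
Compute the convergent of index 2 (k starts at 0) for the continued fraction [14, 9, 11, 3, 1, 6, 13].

1411/100

Using pₖ = aₖpₖ₋₁ + pₖ₋₂, qₖ = aₖqₖ₋₁ + qₖ₋₂ (with p₋₁=1, p₋₂=0, q₋₁=0, q₋₂=1):
  k=0: a=14, p=14, q=1
  k=1: a=9, p=127, q=9
  k=2: a=11, p=1411, q=100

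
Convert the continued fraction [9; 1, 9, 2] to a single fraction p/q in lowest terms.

208/21

Fold from the inside: start with 2/1.
  9 + 1/2 = 19/2
  1 + 2/19 = 21/19
  9 + 19/21 = 208/21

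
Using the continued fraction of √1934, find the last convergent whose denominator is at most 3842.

168301/3827

√1934 = [43; 1, 42, 1, 86, …] (period length 4).
Convergents:
  p_0/q_0 = 43/1
  p_1/q_1 = 44/1
  p_2/q_2 = 1891/43
  p_3/q_3 = 1935/44
  p_4/q_4 = 168301/3827
  p_5/q_5 = 170236/3871
q_4 = 3827 ≤ 3842 < 3871 = q_5, so the answer is 168301/3827.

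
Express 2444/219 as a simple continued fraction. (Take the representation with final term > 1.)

2444 = 11*219 + 35
219 = 6*35 + 9
35 = 3*9 + 8
9 = 1*8 + 1
8 = 8*1 + 0  (stop)
So 2444/219 = [11; 6, 3, 1, 8].

[11; 6, 3, 1, 8]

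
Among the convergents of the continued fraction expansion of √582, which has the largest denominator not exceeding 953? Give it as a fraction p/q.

9288/385

√582 = [24; 8, 48, …] (period length 2).
Convergents:
  p_0/q_0 = 24/1
  p_1/q_1 = 193/8
  p_2/q_2 = 9288/385
  p_3/q_3 = 74497/3088
q_2 = 385 ≤ 953 < 3088 = q_3, so the answer is 9288/385.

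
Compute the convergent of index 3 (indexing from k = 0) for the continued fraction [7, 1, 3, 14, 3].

Using pₖ = aₖpₖ₋₁ + pₖ₋₂, qₖ = aₖqₖ₋₁ + qₖ₋₂ (with p₋₁=1, p₋₂=0, q₋₁=0, q₋₂=1):
  k=0: a=7, p=7, q=1
  k=1: a=1, p=8, q=1
  k=2: a=3, p=31, q=4
  k=3: a=14, p=442, q=57

442/57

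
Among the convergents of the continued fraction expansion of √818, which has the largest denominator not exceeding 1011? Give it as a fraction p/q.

24568/859

√818 = [28; 1, 1, 1, 1, 56, …] (period length 5).
Convergents:
  p_0/q_0 = 28/1
  p_1/q_1 = 29/1
  p_2/q_2 = 57/2
  p_3/q_3 = 86/3
  p_4/q_4 = 143/5
  p_5/q_5 = 8094/283
  p_6/q_6 = 8237/288
  p_7/q_7 = 16331/571
  p_8/q_8 = 24568/859
  p_9/q_9 = 40899/1430
q_8 = 859 ≤ 1011 < 1430 = q_9, so the answer is 24568/859.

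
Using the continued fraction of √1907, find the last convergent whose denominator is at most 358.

√1907 = [43; 1, 2, 43, 2, 1, 86, …] (period length 6).
Convergents:
  p_0/q_0 = 43/1
  p_1/q_1 = 44/1
  p_2/q_2 = 131/3
  p_3/q_3 = 5677/130
  p_4/q_4 = 11485/263
  p_5/q_5 = 17162/393
q_4 = 263 ≤ 358 < 393 = q_5, so the answer is 11485/263.

11485/263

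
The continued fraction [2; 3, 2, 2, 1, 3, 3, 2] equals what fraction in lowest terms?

1538/671

Using pₖ = aₖpₖ₋₁ + pₖ₋₂ and qₖ = aₖqₖ₋₁ + qₖ₋₂:
  k=0: a=2, p=2, q=1
  k=1: a=3, p=7, q=3
  k=2: a=2, p=16, q=7
  k=3: a=2, p=39, q=17
  k=4: a=1, p=55, q=24
  k=5: a=3, p=204, q=89
  k=6: a=3, p=667, q=291
  k=7: a=2, p=1538, q=671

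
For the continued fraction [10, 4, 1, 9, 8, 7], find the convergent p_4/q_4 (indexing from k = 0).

4051/397

Using pₖ = aₖpₖ₋₁ + pₖ₋₂, qₖ = aₖqₖ₋₁ + qₖ₋₂ (with p₋₁=1, p₋₂=0, q₋₁=0, q₋₂=1):
  k=0: a=10, p=10, q=1
  k=1: a=4, p=41, q=4
  k=2: a=1, p=51, q=5
  k=3: a=9, p=500, q=49
  k=4: a=8, p=4051, q=397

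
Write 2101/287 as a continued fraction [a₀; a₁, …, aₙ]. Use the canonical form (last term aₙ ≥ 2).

2101 = 7×287 + 92
287 = 3×92 + 11
92 = 8×11 + 4
11 = 2×4 + 3
4 = 1×3 + 1
3 = 3×1 + 0  (stop)
So 2101/287 = [7; 3, 8, 2, 1, 3].

[7; 3, 8, 2, 1, 3]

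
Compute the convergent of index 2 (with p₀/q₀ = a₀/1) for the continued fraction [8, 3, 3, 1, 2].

Using pₖ = aₖpₖ₋₁ + pₖ₋₂, qₖ = aₖqₖ₋₁ + qₖ₋₂ (with p₋₁=1, p₋₂=0, q₋₁=0, q₋₂=1):
  k=0: a=8, p=8, q=1
  k=1: a=3, p=25, q=3
  k=2: a=3, p=83, q=10

83/10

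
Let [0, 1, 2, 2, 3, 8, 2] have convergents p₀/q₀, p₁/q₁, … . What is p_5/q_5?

141/199

Using pₖ = aₖpₖ₋₁ + pₖ₋₂, qₖ = aₖqₖ₋₁ + qₖ₋₂ (with p₋₁=1, p₋₂=0, q₋₁=0, q₋₂=1):
  k=0: a=0, p=0, q=1
  k=1: a=1, p=1, q=1
  k=2: a=2, p=2, q=3
  k=3: a=2, p=5, q=7
  k=4: a=3, p=17, q=24
  k=5: a=8, p=141, q=199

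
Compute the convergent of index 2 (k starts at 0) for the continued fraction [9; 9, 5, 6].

419/46

Using pₖ = aₖpₖ₋₁ + pₖ₋₂, qₖ = aₖqₖ₋₁ + qₖ₋₂ (with p₋₁=1, p₋₂=0, q₋₁=0, q₋₂=1):
  k=0: a=9, p=9, q=1
  k=1: a=9, p=82, q=9
  k=2: a=5, p=419, q=46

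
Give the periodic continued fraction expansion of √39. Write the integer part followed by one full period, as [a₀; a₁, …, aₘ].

[6; 4, 12]

a₀ = ⌊√39⌋ = 6.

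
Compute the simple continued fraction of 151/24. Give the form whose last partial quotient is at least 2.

151 = 6·24 + 7
24 = 3·7 + 3
7 = 2·3 + 1
3 = 3·1 + 0  (stop)
So 151/24 = [6; 3, 2, 3].

[6; 3, 2, 3]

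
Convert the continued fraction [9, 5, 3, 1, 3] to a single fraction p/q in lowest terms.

Using pₖ = aₖpₖ₋₁ + pₖ₋₂ and qₖ = aₖqₖ₋₁ + qₖ₋₂:
  k=0: a=9, p=9, q=1
  k=1: a=5, p=46, q=5
  k=2: a=3, p=147, q=16
  k=3: a=1, p=193, q=21
  k=4: a=3, p=726, q=79

726/79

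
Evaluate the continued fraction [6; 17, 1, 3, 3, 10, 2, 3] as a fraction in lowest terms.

105137/17360

Using pₖ = aₖpₖ₋₁ + pₖ₋₂ and qₖ = aₖqₖ₋₁ + qₖ₋₂:
  k=0: a=6, p=6, q=1
  k=1: a=17, p=103, q=17
  k=2: a=1, p=109, q=18
  k=3: a=3, p=430, q=71
  k=4: a=3, p=1399, q=231
  k=5: a=10, p=14420, q=2381
  k=6: a=2, p=30239, q=4993
  k=7: a=3, p=105137, q=17360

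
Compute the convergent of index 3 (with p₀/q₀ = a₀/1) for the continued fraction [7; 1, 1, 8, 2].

Using pₖ = aₖpₖ₋₁ + pₖ₋₂, qₖ = aₖqₖ₋₁ + qₖ₋₂ (with p₋₁=1, p₋₂=0, q₋₁=0, q₋₂=1):
  k=0: a=7, p=7, q=1
  k=1: a=1, p=8, q=1
  k=2: a=1, p=15, q=2
  k=3: a=8, p=128, q=17

128/17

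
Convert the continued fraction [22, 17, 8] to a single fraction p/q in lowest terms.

3022/137

Using pₖ = aₖpₖ₋₁ + pₖ₋₂ and qₖ = aₖqₖ₋₁ + qₖ₋₂:
  k=0: a=22, p=22, q=1
  k=1: a=17, p=375, q=17
  k=2: a=8, p=3022, q=137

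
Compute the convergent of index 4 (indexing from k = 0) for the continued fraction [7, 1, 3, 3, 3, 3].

334/43

Using pₖ = aₖpₖ₋₁ + pₖ₋₂, qₖ = aₖqₖ₋₁ + qₖ₋₂ (with p₋₁=1, p₋₂=0, q₋₁=0, q₋₂=1):
  k=0: a=7, p=7, q=1
  k=1: a=1, p=8, q=1
  k=2: a=3, p=31, q=4
  k=3: a=3, p=101, q=13
  k=4: a=3, p=334, q=43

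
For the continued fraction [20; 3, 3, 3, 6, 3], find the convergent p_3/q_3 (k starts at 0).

670/33

Using pₖ = aₖpₖ₋₁ + pₖ₋₂, qₖ = aₖqₖ₋₁ + qₖ₋₂ (with p₋₁=1, p₋₂=0, q₋₁=0, q₋₂=1):
  k=0: a=20, p=20, q=1
  k=1: a=3, p=61, q=3
  k=2: a=3, p=203, q=10
  k=3: a=3, p=670, q=33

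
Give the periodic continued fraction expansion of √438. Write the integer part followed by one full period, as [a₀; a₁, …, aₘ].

a₀ = ⌊√438⌋ = 20.
With m₀=0, d₀=1 and mₖ₊₁ = dₖaₖ − mₖ, dₖ₊₁ = (n − mₖ₊₁²)/dₖ, aₖ₊₁ = ⌊(a₀+mₖ₊₁)/dₖ₊₁⌋:
  k=1: m=20, d=38, a=1
  k=2: m=18, d=3, a=12
  k=3: m=18, d=38, a=1
  k=4: m=20, d=1, a=40
d=1 and a=2a₀=40 at k=4, so the next step gives (m, d) = (20, 38) again — its k=1 value — and the period has length 4.

[20; 1, 12, 1, 40]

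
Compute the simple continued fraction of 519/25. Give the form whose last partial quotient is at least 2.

519 = 20·25 + 19
25 = 1·19 + 6
19 = 3·6 + 1
6 = 6·1 + 0  (stop)
So 519/25 = [20; 1, 3, 6].

[20; 1, 3, 6]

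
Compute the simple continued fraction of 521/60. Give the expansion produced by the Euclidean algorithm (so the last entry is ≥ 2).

521 = 8×60 + 41
60 = 1×41 + 19
41 = 2×19 + 3
19 = 6×3 + 1
3 = 3×1 + 0  (stop)
So 521/60 = [8; 1, 2, 6, 3].

[8; 1, 2, 6, 3]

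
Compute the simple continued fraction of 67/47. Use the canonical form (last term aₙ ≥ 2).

[1; 2, 2, 1, 6]

67 = 1·47 + 20
47 = 2·20 + 7
20 = 2·7 + 6
7 = 1·6 + 1
6 = 6·1 + 0  (stop)
So 67/47 = [1; 2, 2, 1, 6].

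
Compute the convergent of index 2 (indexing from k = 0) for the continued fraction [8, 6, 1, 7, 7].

Using pₖ = aₖpₖ₋₁ + pₖ₋₂, qₖ = aₖqₖ₋₁ + qₖ₋₂ (with p₋₁=1, p₋₂=0, q₋₁=0, q₋₂=1):
  k=0: a=8, p=8, q=1
  k=1: a=6, p=49, q=6
  k=2: a=1, p=57, q=7

57/7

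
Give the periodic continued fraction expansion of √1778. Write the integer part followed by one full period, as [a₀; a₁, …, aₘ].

a₀ = ⌊√1778⌋ = 42.
With m₀=0, d₀=1 and mₖ₊₁ = dₖaₖ − mₖ, dₖ₊₁ = (n − mₖ₊₁²)/dₖ, aₖ₊₁ = ⌊(a₀+mₖ₊₁)/dₖ₊₁⌋:
  k=1: m=42, d=14, a=6
  k=2: m=42, d=1, a=84
d=1 and a=2a₀=84 at k=2, so the next step gives (m, d) = (42, 14) again — its k=1 value — and the period has length 2.

[42; 6, 84]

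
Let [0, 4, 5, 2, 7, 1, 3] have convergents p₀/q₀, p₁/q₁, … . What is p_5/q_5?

Using pₖ = aₖpₖ₋₁ + pₖ₋₂, qₖ = aₖqₖ₋₁ + qₖ₋₂ (with p₋₁=1, p₋₂=0, q₋₁=0, q₋₂=1):
  k=0: a=0, p=0, q=1
  k=1: a=4, p=1, q=4
  k=2: a=5, p=5, q=21
  k=3: a=2, p=11, q=46
  k=4: a=7, p=82, q=343
  k=5: a=1, p=93, q=389

93/389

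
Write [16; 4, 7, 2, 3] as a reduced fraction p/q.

3492/215

Using pₖ = aₖpₖ₋₁ + pₖ₋₂ and qₖ = aₖqₖ₋₁ + qₖ₋₂:
  k=0: a=16, p=16, q=1
  k=1: a=4, p=65, q=4
  k=2: a=7, p=471, q=29
  k=3: a=2, p=1007, q=62
  k=4: a=3, p=3492, q=215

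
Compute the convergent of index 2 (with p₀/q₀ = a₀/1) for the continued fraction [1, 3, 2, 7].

9/7

Using pₖ = aₖpₖ₋₁ + pₖ₋₂, qₖ = aₖqₖ₋₁ + qₖ₋₂ (with p₋₁=1, p₋₂=0, q₋₁=0, q₋₂=1):
  k=0: a=1, p=1, q=1
  k=1: a=3, p=4, q=3
  k=2: a=2, p=9, q=7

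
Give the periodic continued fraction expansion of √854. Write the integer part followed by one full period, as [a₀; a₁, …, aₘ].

[29; 4, 2, 11, 4, 11, 2, 4, 58]

a₀ = ⌊√854⌋ = 29.
With m₀=0, d₀=1 and mₖ₊₁ = dₖaₖ − mₖ, dₖ₊₁ = (n − mₖ₊₁²)/dₖ, aₖ₊₁ = ⌊(a₀+mₖ₊₁)/dₖ₊₁⌋:
  k=1: m=29, d=13, a=4
  k=2: m=23, d=25, a=2
  k=3: m=27, d=5, a=11
  k=4: m=28, d=14, a=4
  k=5: m=28, d=5, a=11
  k=6: m=27, d=25, a=2
  k=7: m=23, d=13, a=4
  k=8: m=29, d=1, a=58
d=1 and a=2a₀=58 at k=8, so the next step gives (m, d) = (29, 13) again — its k=1 value — and the period has length 8.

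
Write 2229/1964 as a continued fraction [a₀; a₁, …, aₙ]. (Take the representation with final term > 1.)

[1; 7, 2, 2, 3, 7, 2]

2229 = 1·1964 + 265
1964 = 7·265 + 109
265 = 2·109 + 47
109 = 2·47 + 15
47 = 3·15 + 2
15 = 7·2 + 1
2 = 2·1 + 0  (stop)
So 2229/1964 = [1; 7, 2, 2, 3, 7, 2].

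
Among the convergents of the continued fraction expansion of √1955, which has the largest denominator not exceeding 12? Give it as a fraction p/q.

√1955 = [44; 4, 1, 1, 1, 4, 88, …] (period length 6).
Convergents:
  p_0/q_0 = 44/1
  p_1/q_1 = 177/4
  p_2/q_2 = 221/5
  p_3/q_3 = 398/9
  p_4/q_4 = 619/14
q_3 = 9 ≤ 12 < 14 = q_4, so the answer is 398/9.

398/9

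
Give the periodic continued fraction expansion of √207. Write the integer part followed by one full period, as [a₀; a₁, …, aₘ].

a₀ = ⌊√207⌋ = 14.
With m₀=0, d₀=1 and mₖ₊₁ = dₖaₖ − mₖ, dₖ₊₁ = (n − mₖ₊₁²)/dₖ, aₖ₊₁ = ⌊(a₀+mₖ₊₁)/dₖ₊₁⌋:
  k=1: m=14, d=11, a=2
  k=2: m=8, d=13, a=1
  k=3: m=5, d=14, a=1
  k=4: m=9, d=9, a=2
  k=5: m=9, d=14, a=1
  k=6: m=5, d=13, a=1
  k=7: m=8, d=11, a=2
  k=8: m=14, d=1, a=28
d=1 and a=2a₀=28 at k=8, so the next step gives (m, d) = (14, 11) again — its k=1 value — and the period has length 8.

[14; 2, 1, 1, 2, 1, 1, 2, 28]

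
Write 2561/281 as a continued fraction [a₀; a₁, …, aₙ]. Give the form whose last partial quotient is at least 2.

[9; 8, 1, 3, 1, 1, 3]

2561 = 9×281 + 32
281 = 8×32 + 25
32 = 1×25 + 7
25 = 3×7 + 4
7 = 1×4 + 3
4 = 1×3 + 1
3 = 3×1 + 0  (stop)
So 2561/281 = [9; 8, 1, 3, 1, 1, 3].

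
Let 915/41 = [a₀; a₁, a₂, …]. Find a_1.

3

915 = 22·41 + 13   →  a_0 = 22
41 = 3·13 + 2   →  a_1 = 3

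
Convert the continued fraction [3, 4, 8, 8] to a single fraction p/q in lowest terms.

Fold from the inside: start with 8/1.
  8 + 1/8 = 65/8
  4 + 8/65 = 268/65
  3 + 65/268 = 869/268

869/268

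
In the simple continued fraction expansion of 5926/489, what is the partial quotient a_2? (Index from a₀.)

2

5926 = 12·489 + 58   →  a_0 = 12
489 = 8·58 + 25   →  a_1 = 8
58 = 2·25 + 8   →  a_2 = 2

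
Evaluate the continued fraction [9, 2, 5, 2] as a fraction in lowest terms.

227/24

Fold from the inside: start with 2/1.
  5 + 1/2 = 11/2
  2 + 2/11 = 24/11
  9 + 11/24 = 227/24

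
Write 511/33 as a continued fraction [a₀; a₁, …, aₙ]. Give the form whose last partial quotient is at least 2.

[15; 2, 16]

511 = 15·33 + 16
33 = 2·16 + 1
16 = 16·1 + 0  (stop)
So 511/33 = [15; 2, 16].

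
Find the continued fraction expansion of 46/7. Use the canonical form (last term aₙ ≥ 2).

46 = 6·7 + 4
7 = 1·4 + 3
4 = 1·3 + 1
3 = 3·1 + 0  (stop)
So 46/7 = [6; 1, 1, 3].

[6; 1, 1, 3]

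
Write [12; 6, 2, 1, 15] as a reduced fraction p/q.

Using pₖ = aₖpₖ₋₁ + pₖ₋₂ and qₖ = aₖqₖ₋₁ + qₖ₋₂:
  k=0: a=12, p=12, q=1
  k=1: a=6, p=73, q=6
  k=2: a=2, p=158, q=13
  k=3: a=1, p=231, q=19
  k=4: a=15, p=3623, q=298

3623/298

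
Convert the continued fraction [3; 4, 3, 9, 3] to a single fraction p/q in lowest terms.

1215/376

Fold from the inside: start with 3/1.
  9 + 1/3 = 28/3
  3 + 3/28 = 87/28
  4 + 28/87 = 376/87
  3 + 87/376 = 1215/376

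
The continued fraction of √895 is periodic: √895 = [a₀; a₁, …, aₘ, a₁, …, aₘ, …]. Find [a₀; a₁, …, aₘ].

[29; 1, 10, 1, 58]

a₀ = ⌊√895⌋ = 29.
With m₀=0, d₀=1 and mₖ₊₁ = dₖaₖ − mₖ, dₖ₊₁ = (n − mₖ₊₁²)/dₖ, aₖ₊₁ = ⌊(a₀+mₖ₊₁)/dₖ₊₁⌋:
  k=1: m=29, d=54, a=1
  k=2: m=25, d=5, a=10
  k=3: m=25, d=54, a=1
  k=4: m=29, d=1, a=58
d=1 and a=2a₀=58 at k=4, so the next step gives (m, d) = (29, 54) again — its k=1 value — and the period has length 4.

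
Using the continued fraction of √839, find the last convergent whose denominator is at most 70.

√839 = [28; 1, 27, 1, 56, …] (period length 4).
Convergents:
  p_0/q_0 = 28/1
  p_1/q_1 = 29/1
  p_2/q_2 = 811/28
  p_3/q_3 = 840/29
  p_4/q_4 = 47851/1652
q_3 = 29 ≤ 70 < 1652 = q_4, so the answer is 840/29.

840/29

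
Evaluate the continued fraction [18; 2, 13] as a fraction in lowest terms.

Using pₖ = aₖpₖ₋₁ + pₖ₋₂ and qₖ = aₖqₖ₋₁ + qₖ₋₂:
  k=0: a=18, p=18, q=1
  k=1: a=2, p=37, q=2
  k=2: a=13, p=499, q=27

499/27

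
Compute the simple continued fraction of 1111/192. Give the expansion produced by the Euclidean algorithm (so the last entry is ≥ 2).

1111 = 5·192 + 151
192 = 1·151 + 41
151 = 3·41 + 28
41 = 1·28 + 13
28 = 2·13 + 2
13 = 6·2 + 1
2 = 2·1 + 0  (stop)
So 1111/192 = [5; 1, 3, 1, 2, 6, 2].

[5; 1, 3, 1, 2, 6, 2]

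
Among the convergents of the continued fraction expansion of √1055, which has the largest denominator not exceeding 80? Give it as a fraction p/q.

√1055 = [32; 2, 12, 2, 64, …] (period length 4).
Convergents:
  p_0/q_0 = 32/1
  p_1/q_1 = 65/2
  p_2/q_2 = 812/25
  p_3/q_3 = 1689/52
  p_4/q_4 = 108908/3353
q_3 = 52 ≤ 80 < 3353 = q_4, so the answer is 1689/52.

1689/52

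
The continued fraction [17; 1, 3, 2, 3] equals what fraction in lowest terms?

551/31

Fold from the inside: start with 3/1.
  2 + 1/3 = 7/3
  3 + 3/7 = 24/7
  1 + 7/24 = 31/24
  17 + 24/31 = 551/31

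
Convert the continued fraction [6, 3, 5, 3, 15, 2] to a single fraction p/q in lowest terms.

Using pₖ = aₖpₖ₋₁ + pₖ₋₂ and qₖ = aₖqₖ₋₁ + qₖ₋₂:
  k=0: a=6, p=6, q=1
  k=1: a=3, p=19, q=3
  k=2: a=5, p=101, q=16
  k=3: a=3, p=322, q=51
  k=4: a=15, p=4931, q=781
  k=5: a=2, p=10184, q=1613

10184/1613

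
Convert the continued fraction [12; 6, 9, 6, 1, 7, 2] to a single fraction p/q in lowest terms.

79514/6537

Using pₖ = aₖpₖ₋₁ + pₖ₋₂ and qₖ = aₖqₖ₋₁ + qₖ₋₂:
  k=0: a=12, p=12, q=1
  k=1: a=6, p=73, q=6
  k=2: a=9, p=669, q=55
  k=3: a=6, p=4087, q=336
  k=4: a=1, p=4756, q=391
  k=5: a=7, p=37379, q=3073
  k=6: a=2, p=79514, q=6537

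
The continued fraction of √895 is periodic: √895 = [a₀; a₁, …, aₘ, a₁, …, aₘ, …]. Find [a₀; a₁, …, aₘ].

a₀ = ⌊√895⌋ = 29.
With m₀=0, d₀=1 and mₖ₊₁ = dₖaₖ − mₖ, dₖ₊₁ = (n − mₖ₊₁²)/dₖ, aₖ₊₁ = ⌊(a₀+mₖ₊₁)/dₖ₊₁⌋:
  k=1: m=29, d=54, a=1
  k=2: m=25, d=5, a=10
  k=3: m=25, d=54, a=1
  k=4: m=29, d=1, a=58
d=1 and a=2a₀=58 at k=4, so the next step gives (m, d) = (29, 54) again — its k=1 value — and the period has length 4.

[29; 1, 10, 1, 58]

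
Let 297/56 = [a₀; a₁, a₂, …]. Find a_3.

2

297 = 5·56 + 17   →  a_0 = 5
56 = 3·17 + 5   →  a_1 = 3
17 = 3·5 + 2   →  a_2 = 3
5 = 2·2 + 1   →  a_3 = 2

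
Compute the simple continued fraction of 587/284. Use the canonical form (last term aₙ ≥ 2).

587 = 2×284 + 19
284 = 14×19 + 18
19 = 1×18 + 1
18 = 18×1 + 0  (stop)
So 587/284 = [2; 14, 1, 18].

[2; 14, 1, 18]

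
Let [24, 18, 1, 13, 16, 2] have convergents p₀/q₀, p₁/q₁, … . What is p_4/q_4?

102441/4259

Using pₖ = aₖpₖ₋₁ + pₖ₋₂, qₖ = aₖqₖ₋₁ + qₖ₋₂ (with p₋₁=1, p₋₂=0, q₋₁=0, q₋₂=1):
  k=0: a=24, p=24, q=1
  k=1: a=18, p=433, q=18
  k=2: a=1, p=457, q=19
  k=3: a=13, p=6374, q=265
  k=4: a=16, p=102441, q=4259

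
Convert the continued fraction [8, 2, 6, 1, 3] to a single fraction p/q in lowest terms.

491/58

Using pₖ = aₖpₖ₋₁ + pₖ₋₂ and qₖ = aₖqₖ₋₁ + qₖ₋₂:
  k=0: a=8, p=8, q=1
  k=1: a=2, p=17, q=2
  k=2: a=6, p=110, q=13
  k=3: a=1, p=127, q=15
  k=4: a=3, p=491, q=58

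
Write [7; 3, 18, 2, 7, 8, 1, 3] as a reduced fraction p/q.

Using pₖ = aₖpₖ₋₁ + pₖ₋₂ and qₖ = aₖqₖ₋₁ + qₖ₋₂:
  k=0: a=7, p=7, q=1
  k=1: a=3, p=22, q=3
  k=2: a=18, p=403, q=55
  k=3: a=2, p=828, q=113
  k=4: a=7, p=6199, q=846
  k=5: a=8, p=50420, q=6881
  k=6: a=1, p=56619, q=7727
  k=7: a=3, p=220277, q=30062

220277/30062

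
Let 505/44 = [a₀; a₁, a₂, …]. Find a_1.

2

505 = 11·44 + 21   →  a_0 = 11
44 = 2·21 + 2   →  a_1 = 2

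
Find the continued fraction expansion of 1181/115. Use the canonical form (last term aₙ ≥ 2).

1181 = 10*115 + 31
115 = 3*31 + 22
31 = 1*22 + 9
22 = 2*9 + 4
9 = 2*4 + 1
4 = 4*1 + 0  (stop)
So 1181/115 = [10; 3, 1, 2, 2, 4].

[10; 3, 1, 2, 2, 4]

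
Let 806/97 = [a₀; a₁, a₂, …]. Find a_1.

806 = 8·97 + 30   →  a_0 = 8
97 = 3·30 + 7   →  a_1 = 3

3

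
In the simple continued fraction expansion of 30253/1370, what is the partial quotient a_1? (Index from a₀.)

12

30253 = 22·1370 + 113   →  a_0 = 22
1370 = 12·113 + 14   →  a_1 = 12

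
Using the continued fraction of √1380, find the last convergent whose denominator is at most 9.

√1380 = [37; 6, 1, 2, 1, 6, 74, …] (period length 6).
Convergents:
  p_0/q_0 = 37/1
  p_1/q_1 = 223/6
  p_2/q_2 = 260/7
  p_3/q_3 = 743/20
q_2 = 7 ≤ 9 < 20 = q_3, so the answer is 260/7.

260/7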